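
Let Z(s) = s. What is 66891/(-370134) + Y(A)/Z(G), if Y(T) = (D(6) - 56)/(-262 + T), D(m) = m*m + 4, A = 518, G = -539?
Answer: -96082975/532005936 ≈ -0.18061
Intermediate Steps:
D(m) = 4 + m² (D(m) = m² + 4 = 4 + m²)
Y(T) = -16/(-262 + T) (Y(T) = ((4 + 6²) - 56)/(-262 + T) = ((4 + 36) - 56)/(-262 + T) = (40 - 56)/(-262 + T) = -16/(-262 + T))
66891/(-370134) + Y(A)/Z(G) = 66891/(-370134) - 16/(-262 + 518)/(-539) = 66891*(-1/370134) - 16/256*(-1/539) = -22297/123378 - 16*1/256*(-1/539) = -22297/123378 - 1/16*(-1/539) = -22297/123378 + 1/8624 = -96082975/532005936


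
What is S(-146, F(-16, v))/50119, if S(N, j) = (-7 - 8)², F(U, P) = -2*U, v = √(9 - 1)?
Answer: 225/50119 ≈ 0.0044893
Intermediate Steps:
v = 2*√2 (v = √8 = 2*√2 ≈ 2.8284)
S(N, j) = 225 (S(N, j) = (-15)² = 225)
S(-146, F(-16, v))/50119 = 225/50119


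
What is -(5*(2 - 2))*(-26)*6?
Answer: 0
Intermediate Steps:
-(5*(2 - 2))*(-26)*6 = -(5*0)*(-26)*6 = -0*(-26)*6 = -0*6 = -1*0 = 0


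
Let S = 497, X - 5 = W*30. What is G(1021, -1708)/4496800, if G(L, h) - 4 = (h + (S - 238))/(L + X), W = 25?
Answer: 377/532421120 ≈ 7.0809e-7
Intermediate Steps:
X = 755 (X = 5 + 25*30 = 5 + 750 = 755)
G(L, h) = 4 + (259 + h)/(755 + L) (G(L, h) = 4 + (h + (497 - 238))/(L + 755) = 4 + (h + 259)/(755 + L) = 4 + (259 + h)/(755 + L))
G(1021, -1708)/4496800 = ((3279 - 1708 + 4*1021)/(755 + 1021))/4496800 = ((3279 - 1708 + 4084)/1776)*(1/4496800) = ((1/1776)*5655)*(1/4496800) = (1885/592)*(1/4496800) = 377/532421120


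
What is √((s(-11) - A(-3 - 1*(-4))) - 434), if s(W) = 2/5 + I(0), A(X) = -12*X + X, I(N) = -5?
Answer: I*√10690/5 ≈ 20.678*I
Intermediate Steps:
A(X) = -11*X
s(W) = -23/5 (s(W) = 2/5 - 5 = 2*(⅕) - 5 = ⅖ - 5 = -23/5)
√((s(-11) - A(-3 - 1*(-4))) - 434) = √((-23/5 - (-11)*(-3 - 1*(-4))) - 434) = √((-23/5 - (-11)*(-3 + 4)) - 434) = √((-23/5 - (-11)) - 434) = √((-23/5 - 1*(-11)) - 434) = √((-23/5 + 11) - 434) = √(32/5 - 434) = √(-2138/5) = I*√10690/5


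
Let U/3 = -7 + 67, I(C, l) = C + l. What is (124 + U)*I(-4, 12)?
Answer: 2432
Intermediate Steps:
U = 180 (U = 3*(-7 + 67) = 3*60 = 180)
(124 + U)*I(-4, 12) = (124 + 180)*(-4 + 12) = 304*8 = 2432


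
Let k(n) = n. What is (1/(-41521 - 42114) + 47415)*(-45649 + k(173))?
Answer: -180337512057424/83635 ≈ -2.1562e+9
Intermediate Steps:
(1/(-41521 - 42114) + 47415)*(-45649 + k(173)) = (1/(-41521 - 42114) + 47415)*(-45649 + 173) = (1/(-83635) + 47415)*(-45476) = (-1/83635 + 47415)*(-45476) = (3965553524/83635)*(-45476) = -180337512057424/83635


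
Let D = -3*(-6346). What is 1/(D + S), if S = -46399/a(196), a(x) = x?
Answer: 196/3685049 ≈ 5.3188e-5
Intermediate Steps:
D = 19038
S = -46399/196 ≈ -236.73
1/(D + S) = 1/(19038 - 46399/196) = 1/(3685049/196) = 196/3685049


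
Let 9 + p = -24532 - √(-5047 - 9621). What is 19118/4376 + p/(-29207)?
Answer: 332885421/63904916 + 2*I*√3667/29207 ≈ 5.2091 + 0.0041467*I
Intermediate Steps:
p = -24541 - 2*I*√3667 (p = -9 + (-24532 - √(-5047 - 9621)) = -9 + (-24532 - √(-14668)) = -9 + (-24532 - 2*I*√3667) = -24541 - 2*I*√3667 ≈ -24541.0 - 121.11*I)
19118/4376 + p/(-29207) = 19118/4376 + (-24541 - 2*I*√3667)/(-29207) = 19118*(1/4376) + (-24541 - 2*I*√3667)*(-1/29207) = 9559/2188 + (24541/29207 + 2*I*√3667/29207) = 332885421/63904916 + 2*I*√3667/29207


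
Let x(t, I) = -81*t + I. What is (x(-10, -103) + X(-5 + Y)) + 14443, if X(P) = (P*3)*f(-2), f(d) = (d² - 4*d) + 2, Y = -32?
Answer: 13596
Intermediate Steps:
f(d) = 2 + d² - 4*d
x(t, I) = I - 81*t
X(P) = 42*P (X(P) = (P*3)*(2 + (-2)² - 4*(-2)) = (3*P)*(2 + 4 + 8) = (3*P)*14 = 42*P)
(x(-10, -103) + X(-5 + Y)) + 14443 = ((-103 - 81*(-10)) + 42*(-5 - 32)) + 14443 = ((-103 + 810) + 42*(-37)) + 14443 = (707 - 1554) + 14443 = -847 + 14443 = 13596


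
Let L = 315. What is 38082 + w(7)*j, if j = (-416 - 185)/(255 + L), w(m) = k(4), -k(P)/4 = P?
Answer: 10858178/285 ≈ 38099.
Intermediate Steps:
k(P) = -4*P
w(m) = -16 (w(m) = -4*4 = -16)
j = -601/570 (j = (-416 - 185)/(255 + 315) = -601/570 ≈ -1.0544)
38082 + w(7)*j = 38082 - 16*(-601/570) = 38082 + 4808/285 = 10858178/285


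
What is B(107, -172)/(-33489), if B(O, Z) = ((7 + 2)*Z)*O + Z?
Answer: 165808/33489 ≈ 4.9511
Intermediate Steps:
B(O, Z) = Z + 9*O*Z (B(O, Z) = (9*Z)*O + Z = 9*O*Z + Z = Z + 9*O*Z)
B(107, -172)/(-33489) = -172*(1 + 9*107)/(-33489) = -172*(1 + 963)*(-1/33489) = -172*964*(-1/33489) = -165808*(-1/33489) = 165808/33489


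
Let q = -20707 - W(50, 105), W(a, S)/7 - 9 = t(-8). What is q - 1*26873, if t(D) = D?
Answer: -47587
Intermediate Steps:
W(a, S) = 7 (W(a, S) = 63 + 7*(-8) = 63 - 56 = 7)
q = -20714 (q = -20707 - 1*7 = -20707 - 7 = -20714)
q - 1*26873 = -20714 - 1*26873 = -20714 - 26873 = -47587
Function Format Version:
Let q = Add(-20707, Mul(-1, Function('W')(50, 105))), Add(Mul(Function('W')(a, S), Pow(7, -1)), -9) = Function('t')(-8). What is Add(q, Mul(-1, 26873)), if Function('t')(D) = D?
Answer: -47587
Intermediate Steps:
Function('W')(a, S) = 7 (Function('W')(a, S) = Add(63, Mul(7, -8)) = Add(63, -56) = 7)
q = -20714 (q = Add(-20707, Mul(-1, 7)) = Add(-20707, -7) = -20714)
Add(q, Mul(-1, 26873)) = Add(-20714, Mul(-1, 26873)) = Add(-20714, -26873) = -47587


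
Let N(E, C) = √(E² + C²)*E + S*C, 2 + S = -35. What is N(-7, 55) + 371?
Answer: -1664 - 7*√3074 ≈ -2052.1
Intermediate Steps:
S = -37 (S = -2 - 35 = -37)
N(E, C) = -37*C + E*√(C² + E²) (N(E, C) = √(E² + C²)*E - 37*C = √(C² + E²)*E - 37*C = E*√(C² + E²) - 37*C = -37*C + E*√(C² + E²))
N(-7, 55) + 371 = (-37*55 - 7*√(55² + (-7)²)) + 371 = (-2035 - 7*√(3025 + 49)) + 371 = (-2035 - 7*√3074) + 371 = -1664 - 7*√3074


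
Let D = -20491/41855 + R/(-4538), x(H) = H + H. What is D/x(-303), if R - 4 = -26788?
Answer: -514028081/57551210970 ≈ -0.0089317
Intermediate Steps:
x(H) = 2*H
R = -26784 (R = 4 - 26788 = -26784)
D = 514028081/94968995 (D = -20491/41855 - 26784/(-4538) = -20491*1/41855 - 26784*(-1/4538) = -20491/41855 + 13392/2269 = 514028081/94968995 ≈ 5.4126)
D/x(-303) = 514028081/(94968995*((2*(-303)))) = (514028081/94968995)/(-606) = (514028081/94968995)*(-1/606) = -514028081/57551210970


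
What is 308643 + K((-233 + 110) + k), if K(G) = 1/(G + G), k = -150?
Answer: 168519077/546 ≈ 3.0864e+5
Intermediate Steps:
K(G) = 1/(2*G)
308643 + K((-233 + 110) + k) = 308643 + 1/(2*((-233 + 110) - 150)) = 308643 + 1/(2*(-123 - 150)) = 308643 + (½)/(-273) = 308643 + (½)*(-1/273) = 308643 - 1/546 = 168519077/546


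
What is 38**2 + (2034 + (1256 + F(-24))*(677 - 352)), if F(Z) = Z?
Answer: 403878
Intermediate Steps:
38**2 + (2034 + (1256 + F(-24))*(677 - 352)) = 38**2 + (2034 + (1256 - 24)*(677 - 352)) = 1444 + (2034 + 1232*325) = 1444 + (2034 + 400400) = 1444 + 402434 = 403878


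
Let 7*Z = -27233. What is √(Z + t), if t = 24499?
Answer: 2*√252455/7 ≈ 143.56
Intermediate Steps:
Z = -27233/7 (Z = (⅐)*(-27233) = -27233/7 ≈ -3890.4)
√(Z + t) = √(-27233/7 + 24499) = √(144260/7) = 2*√252455/7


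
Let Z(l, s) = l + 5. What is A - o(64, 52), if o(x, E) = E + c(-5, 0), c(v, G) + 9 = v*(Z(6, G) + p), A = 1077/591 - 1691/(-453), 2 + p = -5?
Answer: -1556789/89241 ≈ -17.445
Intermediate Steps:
p = -7 (p = -2 - 5 = -7)
Z(l, s) = 5 + l
A = 495754/89241 (A = 1077*(1/591) - 1691*(-1/453) = 359/197 + 1691/453 = 495754/89241 ≈ 5.5552)
c(v, G) = -9 + 4*v (c(v, G) = -9 + v*((5 + 6) - 7) = -9 + v*(11 - 7) = -9 + v*4 = -9 + 4*v)
o(x, E) = -29 + E (o(x, E) = E + (-9 + 4*(-5)) = E + (-9 - 20) = E - 29 = -29 + E)
A - o(64, 52) = 495754/89241 - (-29 + 52) = 495754/89241 - 1*23 = 495754/89241 - 23 = -1556789/89241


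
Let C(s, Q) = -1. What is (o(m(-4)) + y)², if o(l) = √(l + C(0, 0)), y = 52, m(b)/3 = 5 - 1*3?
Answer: (52 + √5)² ≈ 2941.6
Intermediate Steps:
m(b) = 6 (m(b) = 3*(5 - 1*3) = 3*(5 - 3) = 3*2 = 6)
o(l) = √(-1 + l) (o(l) = √(l - 1) = √(-1 + l))
(o(m(-4)) + y)² = (√(-1 + 6) + 52)² = (√5 + 52)² = (52 + √5)²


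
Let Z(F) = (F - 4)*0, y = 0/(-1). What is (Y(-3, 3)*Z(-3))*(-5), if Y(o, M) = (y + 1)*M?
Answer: 0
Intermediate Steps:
y = 0 (y = 0*(-1) = 0)
Z(F) = 0 (Z(F) = (-4 + F)*0 = 0)
Y(o, M) = M (Y(o, M) = (0 + 1)*M = 1*M = M)
(Y(-3, 3)*Z(-3))*(-5) = (3*0)*(-5) = 0*(-5) = 0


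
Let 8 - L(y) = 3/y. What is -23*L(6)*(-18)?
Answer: 3105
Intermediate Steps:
L(y) = 8 - 3/y
-23*L(6)*(-18) = -23*(8 - 3/6)*(-18) = -23*(8 - 3*⅙)*(-18) = -23*(8 - ½)*(-18) = -23*15/2*(-18) = -345/2*(-18) = 3105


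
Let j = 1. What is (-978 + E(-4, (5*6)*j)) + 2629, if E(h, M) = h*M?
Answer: 1531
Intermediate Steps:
E(h, M) = M*h
(-978 + E(-4, (5*6)*j)) + 2629 = (-978 + ((5*6)*1)*(-4)) + 2629 = (-978 + (30*1)*(-4)) + 2629 = (-978 + 30*(-4)) + 2629 = (-978 - 120) + 2629 = -1098 + 2629 = 1531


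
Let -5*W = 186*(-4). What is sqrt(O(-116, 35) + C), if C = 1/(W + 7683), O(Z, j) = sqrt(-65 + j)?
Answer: sqrt(21755 + 170380809*I*sqrt(30))/13053 ≈ 1.6549 + 1.6549*I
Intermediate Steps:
W = 744/5 (W = -186*(-4)/5 = -1/5*(-744) = 744/5 ≈ 148.80)
C = 5/39159 (C = 1/(744/5 + 7683) = 1/(39159/5) = 5/39159 ≈ 0.00012768)
sqrt(O(-116, 35) + C) = sqrt(sqrt(-65 + 35) + 5/39159) = sqrt(sqrt(-30) + 5/39159) = sqrt(I*sqrt(30) + 5/39159) = sqrt(5/39159 + I*sqrt(30))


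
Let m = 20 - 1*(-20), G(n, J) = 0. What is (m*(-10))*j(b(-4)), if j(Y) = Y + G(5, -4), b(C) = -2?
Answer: 800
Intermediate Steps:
m = 40 (m = 20 + 20 = 40)
j(Y) = Y (j(Y) = Y + 0 = Y)
(m*(-10))*j(b(-4)) = (40*(-10))*(-2) = -400*(-2) = 800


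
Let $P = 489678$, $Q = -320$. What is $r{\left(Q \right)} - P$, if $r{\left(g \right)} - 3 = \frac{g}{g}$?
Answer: $-489674$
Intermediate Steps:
$r{\left(g \right)} = 4$ ($r{\left(g \right)} = 3 + \frac{g}{g} = 3 + 1 = 4$)
$r{\left(Q \right)} - P = 4 - 489678 = -489674$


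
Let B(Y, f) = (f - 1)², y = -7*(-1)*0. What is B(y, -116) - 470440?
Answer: -456751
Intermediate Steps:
y = 0 (y = 7*0 = 0)
B(Y, f) = (-1 + f)²
B(y, -116) - 470440 = (-1 - 116)² - 470440 = (-117)² - 470440 = 13689 - 470440 = -456751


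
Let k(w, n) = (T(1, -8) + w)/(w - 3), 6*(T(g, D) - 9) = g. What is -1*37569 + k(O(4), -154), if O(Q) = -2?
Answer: -1127113/30 ≈ -37570.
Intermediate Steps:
T(g, D) = 9 + g/6
k(w, n) = (55/6 + w)/(-3 + w) (k(w, n) = ((9 + (⅙)*1) + w)/(w - 3) = ((9 + ⅙) + w)/(-3 + w) = (55/6 + w)/(-3 + w))
-1*37569 + k(O(4), -154) = -1*37569 + (55/6 - 2)/(-3 - 2) = -37569 + (43/6)/(-5) = -37569 - ⅕*43/6 = -37569 - 43/30 = -1127113/30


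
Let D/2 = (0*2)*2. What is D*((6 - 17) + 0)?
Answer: 0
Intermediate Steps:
D = 0 (D = 2*((0*2)*2) = 2*(0*2) = 2*0 = 0)
D*((6 - 17) + 0) = 0*((6 - 17) + 0) = 0*(-11 + 0) = 0*(-11) = 0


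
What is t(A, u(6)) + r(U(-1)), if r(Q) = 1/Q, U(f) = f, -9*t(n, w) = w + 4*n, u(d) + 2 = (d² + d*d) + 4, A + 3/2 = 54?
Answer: -293/9 ≈ -32.556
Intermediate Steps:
A = 105/2 (A = -3/2 + 54 = 105/2 ≈ 52.500)
u(d) = 2 + 2*d² (u(d) = -2 + ((d² + d*d) + 4) = -2 + ((d² + d²) + 4) = -2 + (2*d² + 4) = -2 + (4 + 2*d²) = 2 + 2*d²)
t(n, w) = -4*n/9 - w/9 (t(n, w) = -(w + 4*n)/9 = -4*n/9 - w/9)
t(A, u(6)) + r(U(-1)) = (-4/9*105/2 - (2 + 2*6²)/9) + 1/(-1) = (-70/3 - (2 + 2*36)/9) - 1 = (-70/3 - (2 + 72)/9) - 1 = (-70/3 - ⅑*74) - 1 = (-70/3 - 74/9) - 1 = -284/9 - 1 = -293/9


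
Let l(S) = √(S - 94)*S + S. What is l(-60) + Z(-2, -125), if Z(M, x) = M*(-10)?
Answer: -40 - 60*I*√154 ≈ -40.0 - 744.58*I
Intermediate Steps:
l(S) = S + S*√(-94 + S) (l(S) = √(-94 + S)*S + S = S*√(-94 + S) + S = S + S*√(-94 + S))
Z(M, x) = -10*M
l(-60) + Z(-2, -125) = -60*(1 + √(-94 - 60)) - 10*(-2) = -60*(1 + √(-154)) + 20 = -60*(1 + I*√154) + 20 = (-60 - 60*I*√154) + 20 = -40 - 60*I*√154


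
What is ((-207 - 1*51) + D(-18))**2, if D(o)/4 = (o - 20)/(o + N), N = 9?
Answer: 4708900/81 ≈ 58135.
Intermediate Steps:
D(o) = 4*(-20 + o)/(9 + o) (D(o) = 4*((o - 20)/(o + 9)) = 4*((-20 + o)/(9 + o)) = 4*(-20 + o)/(9 + o))
((-207 - 1*51) + D(-18))**2 = ((-207 - 1*51) + 4*(-20 - 18)/(9 - 18))**2 = ((-207 - 51) + 4*(-38)/(-9))**2 = (-258 + 4*(-1/9)*(-38))**2 = (-258 + 152/9)**2 = (-2170/9)**2 = 4708900/81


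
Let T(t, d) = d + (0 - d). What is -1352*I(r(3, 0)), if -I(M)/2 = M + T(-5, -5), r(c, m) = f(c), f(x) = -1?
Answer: -2704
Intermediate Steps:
r(c, m) = -1
T(t, d) = 0 (T(t, d) = d - d = 0)
I(M) = -2*M (I(M) = -2*(M + 0) = -2*M)
-1352*I(r(3, 0)) = -(-2704)*(-1) = -1352*2 = -2704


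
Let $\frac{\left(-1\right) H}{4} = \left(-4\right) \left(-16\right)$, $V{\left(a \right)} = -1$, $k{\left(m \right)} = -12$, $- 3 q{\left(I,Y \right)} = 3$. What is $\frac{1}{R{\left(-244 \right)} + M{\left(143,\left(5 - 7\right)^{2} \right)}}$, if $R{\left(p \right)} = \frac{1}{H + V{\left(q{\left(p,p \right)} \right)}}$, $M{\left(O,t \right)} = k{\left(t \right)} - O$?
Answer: $- \frac{257}{39836} \approx -0.0064515$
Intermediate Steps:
$q{\left(I,Y \right)} = -1$ ($q{\left(I,Y \right)} = \left(- \frac{1}{3}\right) 3 = -1$)
$H = -256$ ($H = - 4 \left(\left(-4\right) \left(-16\right)\right) = \left(-4\right) 64 = -256$)
$M{\left(O,t \right)} = -12 - O$
$R{\left(p \right)} = - \frac{1}{257}$ ($R{\left(p \right)} = \frac{1}{-256 - 1} = \frac{1}{-257} = - \frac{1}{257}$)
$\frac{1}{R{\left(-244 \right)} + M{\left(143,\left(5 - 7\right)^{2} \right)}} = \frac{1}{- \frac{1}{257} - 155} = \frac{1}{- \frac{39836}{257}} = - \frac{257}{39836}$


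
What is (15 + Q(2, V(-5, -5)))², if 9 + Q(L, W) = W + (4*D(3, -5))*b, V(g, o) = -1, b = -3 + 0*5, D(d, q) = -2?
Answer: 841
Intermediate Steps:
b = -3 (b = -3 + 0 = -3)
Q(L, W) = 15 + W (Q(L, W) = -9 + (W + (4*(-2))*(-3)) = -9 + (W - 8*(-3)) = -9 + (W + 24) = -9 + (24 + W) = 15 + W)
(15 + Q(2, V(-5, -5)))² = (15 + (15 - 1))² = (15 + 14)² = 29² = 841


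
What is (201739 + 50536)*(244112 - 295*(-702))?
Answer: 113826984550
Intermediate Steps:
(201739 + 50536)*(244112 - 295*(-702)) = 252275*(244112 + 207090) = 252275*451202 = 113826984550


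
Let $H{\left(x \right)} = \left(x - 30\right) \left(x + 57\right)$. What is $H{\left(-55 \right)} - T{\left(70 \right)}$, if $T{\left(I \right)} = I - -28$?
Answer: $-268$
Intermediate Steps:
$T{\left(I \right)} = 28 + I$ ($T{\left(I \right)} = I + 28 = 28 + I$)
$H{\left(x \right)} = \left(-30 + x\right) \left(57 + x\right)$
$H{\left(-55 \right)} - T{\left(70 \right)} = \left(-1710 + \left(-55\right)^{2} + 27 \left(-55\right)\right) - \left(28 + 70\right) = \left(-1710 + 3025 - 1485\right) - 98 = -170 - 98 = -268$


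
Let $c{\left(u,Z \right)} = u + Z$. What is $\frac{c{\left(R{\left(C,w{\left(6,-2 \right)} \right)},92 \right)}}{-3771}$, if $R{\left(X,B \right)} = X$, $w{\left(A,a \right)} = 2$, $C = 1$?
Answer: $- \frac{31}{1257} \approx -0.024662$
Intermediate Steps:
$c{\left(u,Z \right)} = Z + u$
$\frac{c{\left(R{\left(C,w{\left(6,-2 \right)} \right)},92 \right)}}{-3771} = \frac{92 + 1}{-3771} = 93 \left(- \frac{1}{3771}\right) = - \frac{31}{1257}$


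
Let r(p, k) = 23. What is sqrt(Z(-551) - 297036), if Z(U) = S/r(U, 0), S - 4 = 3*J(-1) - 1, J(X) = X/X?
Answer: I*sqrt(157131906)/23 ≈ 545.01*I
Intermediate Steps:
J(X) = 1
S = 6 (S = 4 + (3*1 - 1) = 4 + (3 - 1) = 4 + 2 = 6)
Z(U) = 6/23
sqrt(Z(-551) - 297036) = sqrt(6/23 - 297036) = sqrt(-6831822/23) = I*sqrt(157131906)/23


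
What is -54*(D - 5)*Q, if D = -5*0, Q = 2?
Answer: 540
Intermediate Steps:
D = 0
-54*(D - 5)*Q = -54*(0 - 5)*2 = -(-270)*2 = -54*(-10) = 540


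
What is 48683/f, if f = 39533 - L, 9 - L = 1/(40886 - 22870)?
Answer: 877072928/712064385 ≈ 1.2317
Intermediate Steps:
L = 162143/18016 (L = 9 - 1/(40886 - 22870) = 9 - 1/18016 = 162143/18016 ≈ 8.9999)
f = 712064385/18016 (f = 39533 - 1*162143/18016 = 39533 - 162143/18016 = 712064385/18016 ≈ 39524.)
48683/f = 48683/(712064385/18016) = 48683*(18016/712064385) = 877072928/712064385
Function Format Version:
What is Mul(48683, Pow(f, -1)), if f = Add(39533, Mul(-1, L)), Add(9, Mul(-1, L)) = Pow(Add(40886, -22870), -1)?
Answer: Rational(877072928, 712064385) ≈ 1.2317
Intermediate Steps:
L = Rational(162143, 18016) (L = Add(9, Mul(-1, Pow(Add(40886, -22870), -1))) = Add(9, Mul(-1, Pow(18016, -1))) = Add(9, Mul(-1, Rational(1, 18016))) = Add(9, Rational(-1, 18016)) = Rational(162143, 18016) ≈ 8.9999)
f = Rational(712064385, 18016) (f = Add(39533, Mul(-1, Rational(162143, 18016))) = Add(39533, Rational(-162143, 18016)) = Rational(712064385, 18016) ≈ 39524.)
Mul(48683, Pow(f, -1)) = Mul(48683, Pow(Rational(712064385, 18016), -1)) = Mul(48683, Rational(18016, 712064385)) = Rational(877072928, 712064385)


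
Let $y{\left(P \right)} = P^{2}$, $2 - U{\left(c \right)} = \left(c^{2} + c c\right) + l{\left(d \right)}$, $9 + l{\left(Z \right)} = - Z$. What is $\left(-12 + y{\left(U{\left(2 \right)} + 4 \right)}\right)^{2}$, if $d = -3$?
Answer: $16$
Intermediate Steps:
$l{\left(Z \right)} = -9 - Z$
$U{\left(c \right)} = 8 - 2 c^{2}$ ($U{\left(c \right)} = 2 - \left(\left(c^{2} + c c\right) - 6\right) = 2 - \left(\left(c^{2} + c^{2}\right) + \left(-9 + 3\right)\right) = 2 - \left(2 c^{2} - 6\right) = 2 - \left(-6 + 2 c^{2}\right) = 8 - 2 c^{2}$)
$\left(-12 + y{\left(U{\left(2 \right)} + 4 \right)}\right)^{2} = \left(-12 + \left(\left(8 - 2 \cdot 2^{2}\right) + 4\right)^{2}\right)^{2} = \left(-12 + \left(\left(8 - 8\right) + 4\right)^{2}\right)^{2} = \left(-12 + \left(0 + 4\right)^{2}\right)^{2} = \left(-12 + 4^{2}\right)^{2} = \left(-12 + 16\right)^{2} = 4^{2} = 16$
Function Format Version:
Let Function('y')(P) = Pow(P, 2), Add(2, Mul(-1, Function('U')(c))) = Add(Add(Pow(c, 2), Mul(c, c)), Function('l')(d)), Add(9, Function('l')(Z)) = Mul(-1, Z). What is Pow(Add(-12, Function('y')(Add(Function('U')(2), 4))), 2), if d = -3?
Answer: 16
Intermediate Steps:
Function('l')(Z) = Add(-9, Mul(-1, Z))
Function('U')(c) = Add(8, Mul(-2, Pow(c, 2))) (Function('U')(c) = Add(2, Mul(-1, Add(Add(Pow(c, 2), Mul(c, c)), Add(-9, Mul(-1, -3))))) = Add(2, Mul(-1, Add(Add(Pow(c, 2), Pow(c, 2)), Add(-9, 3)))) = Add(2, Mul(-1, Add(Mul(2, Pow(c, 2)), -6))) = Add(2, Mul(-1, Add(-6, Mul(2, Pow(c, 2))))) = Add(2, Add(6, Mul(-2, Pow(c, 2)))) = Add(8, Mul(-2, Pow(c, 2))))
Pow(Add(-12, Function('y')(Add(Function('U')(2), 4))), 2) = Pow(Add(-12, Pow(Add(Add(8, Mul(-2, Pow(2, 2))), 4), 2)), 2) = Pow(Add(-12, Pow(Add(Add(8, Mul(-2, 4)), 4), 2)), 2) = Pow(Add(-12, Pow(Add(Add(8, -8), 4), 2)), 2) = Pow(Add(-12, Pow(Add(0, 4), 2)), 2) = Pow(Add(-12, Pow(4, 2)), 2) = Pow(Add(-12, 16), 2) = Pow(4, 2) = 16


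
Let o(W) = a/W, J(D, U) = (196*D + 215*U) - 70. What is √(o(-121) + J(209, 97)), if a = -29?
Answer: √7471658/11 ≈ 248.49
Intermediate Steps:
J(D, U) = -70 + 196*D + 215*U
o(W) = -29/W
√(o(-121) + J(209, 97)) = √(-29/(-121) + (-70 + 196*209 + 215*97)) = √(-29*(-1/121) + (-70 + 40964 + 20855)) = √(29/121 + 61749) = √(7471658/121) = √7471658/11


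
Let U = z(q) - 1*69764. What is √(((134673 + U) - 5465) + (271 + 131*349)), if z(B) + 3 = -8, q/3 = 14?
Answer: √105423 ≈ 324.69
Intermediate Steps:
q = 42 (q = 3*14 = 42)
z(B) = -11 (z(B) = -3 - 8 = -11)
U = -69775 (U = -11 - 1*69764 = -11 - 69764 = -69775)
√(((134673 + U) - 5465) + (271 + 131*349)) = √(((134673 - 69775) - 5465) + (271 + 131*349)) = √((64898 - 5465) + (271 + 45719)) = √(59433 + 45990) = √105423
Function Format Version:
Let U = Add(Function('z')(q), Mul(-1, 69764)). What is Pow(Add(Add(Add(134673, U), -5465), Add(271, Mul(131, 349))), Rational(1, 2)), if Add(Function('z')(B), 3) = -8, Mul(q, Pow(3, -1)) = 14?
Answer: Pow(105423, Rational(1, 2)) ≈ 324.69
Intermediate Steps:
q = 42 (q = Mul(3, 14) = 42)
Function('z')(B) = -11 (Function('z')(B) = Add(-3, -8) = -11)
U = -69775 (U = Add(-11, Mul(-1, 69764)) = Add(-11, -69764) = -69775)
Pow(Add(Add(Add(134673, U), -5465), Add(271, Mul(131, 349))), Rational(1, 2)) = Pow(Add(Add(Add(134673, -69775), -5465), Add(271, Mul(131, 349))), Rational(1, 2)) = Pow(Add(Add(64898, -5465), Add(271, 45719)), Rational(1, 2)) = Pow(Add(59433, 45990), Rational(1, 2)) = Pow(105423, Rational(1, 2))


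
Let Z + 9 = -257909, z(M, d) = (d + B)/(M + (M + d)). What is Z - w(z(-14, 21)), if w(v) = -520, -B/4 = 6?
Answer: -257398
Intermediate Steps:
B = -24 (B = -4*6 = -24)
z(M, d) = (-24 + d)/(d + 2*M) (z(M, d) = (d - 24)/(M + (M + d)) = (-24 + d)/(d + 2*M))
Z = -257918 (Z = -9 - 257909 = -257918)
Z - w(z(-14, 21)) = -257918 - 1*(-520) = -257918 + 520 = -257398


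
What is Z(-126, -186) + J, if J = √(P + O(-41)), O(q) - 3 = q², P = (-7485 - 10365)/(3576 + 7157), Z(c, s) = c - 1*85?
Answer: -211 + √193800650626/10733 ≈ -169.98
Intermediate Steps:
Z(c, s) = -85 + c (Z(c, s) = c - 85 = -85 + c)
P = -17850/10733 ≈ -1.6631
O(q) = 3 + q²
J = √193800650626/10733 (J = √(-17850/10733 + (3 + (-41)²)) = √(-17850/10733 + (3 + 1681)) = √(-17850/10733 + 1684) = √(18056522/10733) = √193800650626/10733 ≈ 41.016)
Z(-126, -186) + J = (-85 - 126) + √193800650626/10733 = -211 + √193800650626/10733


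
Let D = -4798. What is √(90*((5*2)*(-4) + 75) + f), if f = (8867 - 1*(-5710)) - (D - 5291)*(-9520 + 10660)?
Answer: √11519187 ≈ 3394.0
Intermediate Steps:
f = 11516037 (f = (8867 - 1*(-5710)) - (-4798 - 5291)*(-9520 + 10660) = (8867 + 5710) - (-10089)*1140 = 14577 - 1*(-11501460) = 14577 + 11501460 = 11516037)
√(90*((5*2)*(-4) + 75) + f) = √(90*((5*2)*(-4) + 75) + 11516037) = √(90*(10*(-4) + 75) + 11516037) = √(90*(-40 + 75) + 11516037) = √(90*35 + 11516037) = √(3150 + 11516037) = √11519187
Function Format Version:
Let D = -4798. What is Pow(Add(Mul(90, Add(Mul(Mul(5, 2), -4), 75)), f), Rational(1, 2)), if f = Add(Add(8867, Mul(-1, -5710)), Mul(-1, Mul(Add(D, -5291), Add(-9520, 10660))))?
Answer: Pow(11519187, Rational(1, 2)) ≈ 3394.0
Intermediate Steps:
f = 11516037 (f = Add(Add(8867, Mul(-1, -5710)), Mul(-1, Mul(Add(-4798, -5291), Add(-9520, 10660)))) = Add(Add(8867, 5710), Mul(-1, Mul(-10089, 1140))) = Add(14577, Mul(-1, -11501460)) = Add(14577, 11501460) = 11516037)
Pow(Add(Mul(90, Add(Mul(Mul(5, 2), -4), 75)), f), Rational(1, 2)) = Pow(Add(Mul(90, Add(Mul(Mul(5, 2), -4), 75)), 11516037), Rational(1, 2)) = Pow(Add(Mul(90, Add(Mul(10, -4), 75)), 11516037), Rational(1, 2)) = Pow(Add(Mul(90, Add(-40, 75)), 11516037), Rational(1, 2)) = Pow(Add(Mul(90, 35), 11516037), Rational(1, 2)) = Pow(Add(3150, 11516037), Rational(1, 2)) = Pow(11519187, Rational(1, 2))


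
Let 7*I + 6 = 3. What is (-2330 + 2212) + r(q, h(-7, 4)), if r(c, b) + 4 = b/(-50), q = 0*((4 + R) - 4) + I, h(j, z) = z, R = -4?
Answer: -3052/25 ≈ -122.08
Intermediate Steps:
I = -3/7 (I = -6/7 + (⅐)*3 = -6/7 + 3/7 = -3/7 ≈ -0.42857)
q = -3/7 (q = 0*((4 - 4) - 4) - 3/7 = 0*(0 - 4) - 3/7 = 0*(-4) - 3/7 = 0 - 3/7 = -3/7 ≈ -0.42857)
r(c, b) = -4 - b/50 (r(c, b) = -4 + b/(-50) = -4 + b*(-1/50) = -4 - b/50)
(-2330 + 2212) + r(q, h(-7, 4)) = (-2330 + 2212) + (-4 - 1/50*4) = -118 + (-4 - 2/25) = -118 - 102/25 = -3052/25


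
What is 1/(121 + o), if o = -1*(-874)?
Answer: 1/995 ≈ 0.0010050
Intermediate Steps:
o = 874
1/(121 + o) = 1/(121 + 874) = 1/995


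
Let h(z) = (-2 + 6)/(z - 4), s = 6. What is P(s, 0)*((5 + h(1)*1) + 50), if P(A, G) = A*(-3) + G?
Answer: -966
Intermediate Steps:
P(A, G) = G - 3*A (P(A, G) = -3*A + G = G - 3*A)
h(z) = 4/(-4 + z)
P(s, 0)*((5 + h(1)*1) + 50) = (0 - 3*6)*((5 + (4/(-4 + 1))*1) + 50) = (0 - 18)*((5 + (4/(-3))*1) + 50) = -18*((5 + (4*(-⅓))*1) + 50) = -18*((5 - 4/3*1) + 50) = -18*((5 - 4/3) + 50) = -18*(11/3 + 50) = -18*161/3 = -966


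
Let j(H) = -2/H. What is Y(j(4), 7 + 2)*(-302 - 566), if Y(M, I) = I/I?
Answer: -868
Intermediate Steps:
Y(M, I) = 1
Y(j(4), 7 + 2)*(-302 - 566) = 1*(-302 - 566) = 1*(-868) = -868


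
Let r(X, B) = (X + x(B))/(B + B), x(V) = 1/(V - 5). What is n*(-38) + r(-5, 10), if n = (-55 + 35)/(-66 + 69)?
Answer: 18982/75 ≈ 253.09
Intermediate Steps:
x(V) = 1/(-5 + V)
r(X, B) = (X + 1/(-5 + B))/(2*B) (r(X, B) = (X + 1/(-5 + B))/(B + B) = (X + 1/(-5 + B))/((2*B)) = (X + 1/(-5 + B))*(1/(2*B)) = (X + 1/(-5 + B))/(2*B))
n = -20/3 ≈ -6.6667
n*(-38) + r(-5, 10) = -20/3*(-38) + (½)*(1 - 5*(-5 + 10))/(10*(-5 + 10)) = 760/3 + (½)*(⅒)*(1 - 5*5)/5 = 760/3 + (½)*(⅒)*(⅕)*(1 - 25) = 760/3 + (½)*(⅒)*(⅕)*(-24) = 760/3 - 6/25 = 18982/75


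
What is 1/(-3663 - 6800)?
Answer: -1/10463 ≈ -9.5575e-5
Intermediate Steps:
1/(-3663 - 6800) = 1/(-10463) = -1/10463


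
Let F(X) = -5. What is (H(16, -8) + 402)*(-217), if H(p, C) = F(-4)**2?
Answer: -92659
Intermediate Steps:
H(p, C) = 25 (H(p, C) = (-5)**2 = 25)
(H(16, -8) + 402)*(-217) = (25 + 402)*(-217) = 427*(-217) = -92659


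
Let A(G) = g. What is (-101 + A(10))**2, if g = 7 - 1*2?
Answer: 9216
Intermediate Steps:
g = 5 (g = 7 - 2 = 5)
A(G) = 5
(-101 + A(10))**2 = (-101 + 5)**2 = (-96)**2 = 9216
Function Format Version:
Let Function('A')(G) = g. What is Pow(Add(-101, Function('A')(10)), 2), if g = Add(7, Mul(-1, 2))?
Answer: 9216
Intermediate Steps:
g = 5 (g = Add(7, -2) = 5)
Function('A')(G) = 5
Pow(Add(-101, Function('A')(10)), 2) = Pow(Add(-101, 5), 2) = Pow(-96, 2) = 9216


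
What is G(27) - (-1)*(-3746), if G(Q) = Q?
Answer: -3719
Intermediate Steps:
G(27) - (-1)*(-3746) = 27 - (-1)*(-3746) = 27 - 1*3746 = 27 - 3746 = -3719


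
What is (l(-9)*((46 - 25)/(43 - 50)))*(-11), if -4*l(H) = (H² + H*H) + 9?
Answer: -5643/4 ≈ -1410.8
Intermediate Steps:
l(H) = -9/4 - H²/2 (l(H) = -((H² + H*H) + 9)/4 = -((H² + H²) + 9)/4 = -(2*H² + 9)/4 = -(9 + 2*H²)/4 = -9/4 - H²/2)
(l(-9)*((46 - 25)/(43 - 50)))*(-11) = ((-9/4 - ½*(-9)²)*((46 - 25)/(43 - 50)))*(-11) = ((-9/4 - ½*81)*(21/(-7)))*(-11) = ((-9/4 - 81/2)*(21*(-⅐)))*(-11) = -171/4*(-3)*(-11) = (513/4)*(-11) = -5643/4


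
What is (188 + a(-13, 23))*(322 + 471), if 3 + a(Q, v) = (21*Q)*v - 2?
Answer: -4834128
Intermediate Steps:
a(Q, v) = -5 + 21*Q*v (a(Q, v) = -3 + ((21*Q)*v - 2) = -3 + (21*Q*v - 2) = -3 + (-2 + 21*Q*v) = -5 + 21*Q*v)
(188 + a(-13, 23))*(322 + 471) = (188 + (-5 + 21*(-13)*23))*(322 + 471) = (188 + (-5 - 6279))*793 = (188 - 6284)*793 = -6096*793 = -4834128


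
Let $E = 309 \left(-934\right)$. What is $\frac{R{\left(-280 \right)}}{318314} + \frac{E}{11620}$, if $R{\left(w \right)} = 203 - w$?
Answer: $- \frac{11482714728}{462351085} \approx -24.835$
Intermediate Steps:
$E = -288606$
$\frac{R{\left(-280 \right)}}{318314} + \frac{E}{11620} = \frac{203 - -280}{318314} - \frac{288606}{11620} = \left(203 + 280\right) \frac{1}{318314} - \frac{144303}{5810} = 483 \cdot \frac{1}{318314} - \frac{144303}{5810} = \frac{483}{318314} - \frac{144303}{5810} = - \frac{11482714728}{462351085}$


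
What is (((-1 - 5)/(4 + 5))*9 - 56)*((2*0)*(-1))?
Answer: 0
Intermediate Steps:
(((-1 - 5)/(4 + 5))*9 - 56)*((2*0)*(-1)) = (-6/9*9 - 56)*(0*(-1)) = (-6*1/9*9 - 56)*0 = (-2/3*9 - 56)*0 = (-6 - 56)*0 = -62*0 = 0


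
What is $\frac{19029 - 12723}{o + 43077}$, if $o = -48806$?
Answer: $- \frac{6306}{5729} \approx -1.1007$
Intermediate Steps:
$\frac{19029 - 12723}{o + 43077} = \frac{19029 - 12723}{-48806 + 43077} = \frac{6306}{-5729} = 6306 \left(- \frac{1}{5729}\right) = - \frac{6306}{5729}$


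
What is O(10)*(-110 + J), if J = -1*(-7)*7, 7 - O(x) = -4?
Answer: -671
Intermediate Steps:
O(x) = 11 (O(x) = 7 - 1*(-4) = 7 + 4 = 11)
J = 49 (J = 7*7 = 49)
O(10)*(-110 + J) = 11*(-110 + 49) = 11*(-61) = -671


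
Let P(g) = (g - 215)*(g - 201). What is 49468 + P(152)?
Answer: 52555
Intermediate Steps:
P(g) = (-215 + g)*(-201 + g)
49468 + P(152) = 49468 + (43215 + 152² - 416*152) = 49468 + (43215 + 23104 - 63232) = 49468 + 3087 = 52555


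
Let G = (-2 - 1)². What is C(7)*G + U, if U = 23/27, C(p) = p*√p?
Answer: 23/27 + 63*√7 ≈ 167.53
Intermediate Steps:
C(p) = p^(3/2)
U = 23/27 (U = 23*(1/27) = 23/27 ≈ 0.85185)
G = 9 (G = (-3)² = 9)
C(7)*G + U = 7^(3/2)*9 + 23/27 = (7*√7)*9 + 23/27 = 63*√7 + 23/27 = 23/27 + 63*√7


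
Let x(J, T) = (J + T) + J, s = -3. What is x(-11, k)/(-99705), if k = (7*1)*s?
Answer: 43/99705 ≈ 0.00043127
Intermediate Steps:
k = -21 (k = (7*1)*(-3) = 7*(-3) = -21)
x(J, T) = T + 2*J
x(-11, k)/(-99705) = (-21 + 2*(-11))/(-99705) = (-21 - 22)*(-1/99705) = -43*(-1/99705) = 43/99705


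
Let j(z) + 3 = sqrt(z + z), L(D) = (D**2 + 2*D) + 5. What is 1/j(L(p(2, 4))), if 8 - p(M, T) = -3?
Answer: 3/287 + 2*sqrt(74)/287 ≈ 0.070400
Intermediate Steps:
p(M, T) = 11 (p(M, T) = 8 - 1*(-3) = 8 + 3 = 11)
L(D) = 5 + D**2 + 2*D
j(z) = -3 + sqrt(2)*sqrt(z) (j(z) = -3 + sqrt(z + z) = -3 + sqrt(2*z) = -3 + sqrt(2)*sqrt(z))
1/j(L(p(2, 4))) = 1/(-3 + sqrt(2)*sqrt(5 + 11**2 + 2*11)) = 1/(-3 + sqrt(2)*sqrt(5 + 121 + 22)) = 1/(-3 + sqrt(2)*sqrt(148)) = 1/(-3 + sqrt(2)*(2*sqrt(37))) = 1/(-3 + 2*sqrt(74))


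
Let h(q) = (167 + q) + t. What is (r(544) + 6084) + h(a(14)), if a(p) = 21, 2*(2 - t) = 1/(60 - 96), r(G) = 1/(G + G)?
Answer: 61435153/9792 ≈ 6274.0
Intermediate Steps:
r(G) = 1/(2*G)
t = 145/72 (t = 2 - 1/(2*(60 - 96)) = 2 - 1/2/(-36) = 2 - 1/2*(-1/36) = 2 + 1/72 = 145/72 ≈ 2.0139)
h(q) = 12169/72 + q (h(q) = (167 + q) + 145/72 = 12169/72 + q)
(r(544) + 6084) + h(a(14)) = ((1/2)/544 + 6084) + (12169/72 + 21) = ((1/2)*(1/544) + 6084) + 13681/72 = (1/1088 + 6084) + 13681/72 = 6619393/1088 + 13681/72 = 61435153/9792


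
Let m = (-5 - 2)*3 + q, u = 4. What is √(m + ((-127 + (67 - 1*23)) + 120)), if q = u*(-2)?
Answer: 2*√2 ≈ 2.8284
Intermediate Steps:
q = -8 (q = 4*(-2) = -8)
m = -29 (m = (-5 - 2)*3 - 8 = -7*3 - 8 = -21 - 8 = -29)
√(m + ((-127 + (67 - 1*23)) + 120)) = √(-29 + ((-127 + (67 - 1*23)) + 120)) = √(-29 + ((-127 + (67 - 23)) + 120)) = √(-29 + ((-127 + 44) + 120)) = √(-29 + (-83 + 120)) = √(-29 + 37) = √8 = 2*√2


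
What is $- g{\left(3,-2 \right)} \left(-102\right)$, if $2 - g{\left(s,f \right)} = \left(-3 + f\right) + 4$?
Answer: $306$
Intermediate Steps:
$g{\left(s,f \right)} = 1 - f$ ($g{\left(s,f \right)} = 2 - \left(\left(-3 + f\right) + 4\right) = 2 - \left(1 + f\right) = 1 - f$)
$- g{\left(3,-2 \right)} \left(-102\right) = - (1 - -2) \left(-102\right) = - (1 + 2) \left(-102\right) = \left(-1\right) 3 \left(-102\right) = \left(-3\right) \left(-102\right) = 306$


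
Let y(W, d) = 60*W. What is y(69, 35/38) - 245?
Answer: 3895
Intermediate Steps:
y(69, 35/38) - 245 = 60*69 - 245 = 4140 - 245 = 3895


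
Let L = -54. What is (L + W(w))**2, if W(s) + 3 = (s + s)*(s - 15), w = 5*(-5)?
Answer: 3775249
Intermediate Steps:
w = -25
W(s) = -3 + 2*s*(-15 + s) (W(s) = -3 + (s + s)*(s - 15) = -3 + (2*s)*(-15 + s) = -3 + 2*s*(-15 + s))
(L + W(w))**2 = (-54 + (-3 - 30*(-25) + 2*(-25)**2))**2 = (-54 + (-3 + 750 + 2*625))**2 = (-54 + (-3 + 750 + 1250))**2 = (-54 + 1997)**2 = 1943**2 = 3775249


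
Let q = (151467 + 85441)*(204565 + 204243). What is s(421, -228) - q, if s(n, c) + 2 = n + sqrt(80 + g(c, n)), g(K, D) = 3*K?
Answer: -96849885245 + 2*I*sqrt(151) ≈ -9.685e+10 + 24.576*I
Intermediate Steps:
s(n, c) = -2 + n + sqrt(80 + 3*c) (s(n, c) = -2 + (n + sqrt(80 + 3*c)) = -2 + n + sqrt(80 + 3*c))
q = 96849885664 (q = 236908*408808 = 96849885664)
s(421, -228) - q = (-2 + 421 + sqrt(80 + 3*(-228))) - 1*96849885664 = (-2 + 421 + sqrt(80 - 684)) - 96849885664 = (-2 + 421 + sqrt(-604)) - 96849885664 = (-2 + 421 + 2*I*sqrt(151)) - 96849885664 = (419 + 2*I*sqrt(151)) - 96849885664 = -96849885245 + 2*I*sqrt(151)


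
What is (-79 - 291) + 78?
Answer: -292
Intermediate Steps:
(-79 - 291) + 78 = -370 + 78 = -292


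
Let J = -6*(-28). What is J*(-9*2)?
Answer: -3024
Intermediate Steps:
J = 168
J*(-9*2) = 168*(-9*2) = 168*(-18) = -3024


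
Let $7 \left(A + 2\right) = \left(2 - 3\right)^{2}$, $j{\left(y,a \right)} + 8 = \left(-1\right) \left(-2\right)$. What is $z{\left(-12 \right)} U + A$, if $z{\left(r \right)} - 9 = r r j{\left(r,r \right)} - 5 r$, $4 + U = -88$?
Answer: $\frac{511967}{7} \approx 73138.0$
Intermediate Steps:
$j{\left(y,a \right)} = -6$ ($j{\left(y,a \right)} = -8 - -2 = -8 + 2 = -6$)
$U = -92$ ($U = -4 - 88 = -92$)
$A = - \frac{13}{7}$ ($A = -2 + \frac{\left(2 - 3\right)^{2}}{7} = -2 + \frac{\left(-1\right)^{2}}{7} = -2 + \frac{1}{7} \cdot 1 = -2 + \frac{1}{7} = - \frac{13}{7} \approx -1.8571$)
$z{\left(r \right)} = 9 - 6 r^{2} - 5 r$ ($z{\left(r \right)} = 9 - \left(5 r - r r \left(-6\right)\right) = 9 + \left(r^{2} \left(-6\right) - 5 r\right) = 9 - \left(5 r + 6 r^{2}\right) = 9 - 6 r^{2} - 5 r$)
$z{\left(-12 \right)} U + A = \left(9 - 6 \left(-12\right)^{2} - -60\right) \left(-92\right) - \frac{13}{7} = \left(9 - 864 + 60\right) \left(-92\right) - \frac{13}{7} = \left(-795\right) \left(-92\right) - \frac{13}{7} = 73140 - \frac{13}{7} = \frac{511967}{7}$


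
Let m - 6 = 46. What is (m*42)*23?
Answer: 50232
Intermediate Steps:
m = 52 (m = 6 + 46 = 52)
(m*42)*23 = (52*42)*23 = 2184*23 = 50232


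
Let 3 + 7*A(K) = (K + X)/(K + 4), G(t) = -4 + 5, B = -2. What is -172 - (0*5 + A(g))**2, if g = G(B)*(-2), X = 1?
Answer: -689/4 ≈ -172.25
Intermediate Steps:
G(t) = 1
g = -2 (g = 1*(-2) = -2)
A(K) = -3/7 + (1 + K)/(7*(4 + K)) (A(K) = -3/7 + ((K + 1)/(K + 4))/7 = -3/7 + ((1 + K)/(4 + K))/7 = -3/7 + (1 + K)/(7*(4 + K)))
-172 - (0*5 + A(g))**2 = -172 - (0*5 + (-11 - 2*(-2))/(7*(4 - 2)))**2 = -172 - (0 + (1/7)*(-11 + 4)/2)**2 = -172 - (0 + (1/7)*(1/2)*(-7))**2 = -172 - (0 - 1/2)**2 = -172 - (-1/2)**2 = -172 - 1*1/4 = -172 - 1/4 = -689/4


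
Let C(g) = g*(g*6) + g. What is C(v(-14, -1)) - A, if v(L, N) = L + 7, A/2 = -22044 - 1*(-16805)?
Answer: 10765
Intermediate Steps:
A = -10478 (A = 2*(-22044 - 1*(-16805)) = 2*(-22044 + 16805) = 2*(-5239) = -10478)
v(L, N) = 7 + L
C(g) = g + 6*g² (C(g) = g*(6*g) + g = 6*g² + g = g + 6*g²)
C(v(-14, -1)) - A = (7 - 14)*(1 + 6*(7 - 14)) - 1*(-10478) = -7*(1 + 6*(-7)) + 10478 = -7*(1 - 42) + 10478 = -7*(-41) + 10478 = 287 + 10478 = 10765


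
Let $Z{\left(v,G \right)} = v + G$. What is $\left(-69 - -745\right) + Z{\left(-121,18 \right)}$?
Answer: $573$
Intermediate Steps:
$Z{\left(v,G \right)} = G + v$
$\left(-69 - -745\right) + Z{\left(-121,18 \right)} = \left(-69 - -745\right) + \left(18 - 121\right) = \left(-69 + 745\right) - 103 = 676 - 103 = 573$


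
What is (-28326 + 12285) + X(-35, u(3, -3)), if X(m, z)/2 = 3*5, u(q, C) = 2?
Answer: -16011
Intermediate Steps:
X(m, z) = 30 (X(m, z) = 2*(3*5) = 2*15 = 30)
(-28326 + 12285) + X(-35, u(3, -3)) = (-28326 + 12285) + 30 = -16041 + 30 = -16011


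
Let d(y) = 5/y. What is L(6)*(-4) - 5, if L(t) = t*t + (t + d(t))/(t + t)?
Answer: -2723/18 ≈ -151.28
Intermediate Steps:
L(t) = t² + (t + 5/t)/(2*t) (L(t) = t*t + (t + 5/t)/(t + t) = t² + (t + 5/t)/((2*t)) = t² + (t + 5/t)*(1/(2*t)) = t² + (t + 5/t)/(2*t))
L(6)*(-4) - 5 = (½ + 6² + (5/2)/6²)*(-4) - 5 = (½ + 36 + (5/2)*(1/36))*(-4) - 5 = (½ + 36 + 5/72)*(-4) - 5 = (2633/72)*(-4) - 5 = -2633/18 - 5 = -2723/18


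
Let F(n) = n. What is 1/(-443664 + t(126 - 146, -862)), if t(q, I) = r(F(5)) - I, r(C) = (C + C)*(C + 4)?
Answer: -1/442712 ≈ -2.2588e-6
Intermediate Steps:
r(C) = 2*C*(4 + C) (r(C) = (2*C)*(4 + C) = 2*C*(4 + C))
t(q, I) = 90 - I (t(q, I) = 2*5*(4 + 5) - I = 2*5*9 - I = 90 - I)
1/(-443664 + t(126 - 146, -862)) = 1/(-443664 + (90 - 1*(-862))) = 1/(-443664 + (90 + 862)) = 1/(-443664 + 952) = 1/(-442712) = -1/442712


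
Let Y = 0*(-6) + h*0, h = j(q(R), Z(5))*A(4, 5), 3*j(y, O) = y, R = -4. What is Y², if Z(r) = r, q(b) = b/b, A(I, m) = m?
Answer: 0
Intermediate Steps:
q(b) = 1
j(y, O) = y/3
h = 5/3 (h = ((⅓)*1)*5 = (⅓)*5 = 5/3 ≈ 1.6667)
Y = 0 (Y = 0*(-6) + (5/3)*0 = 0 + 0 = 0)
Y² = 0² = 0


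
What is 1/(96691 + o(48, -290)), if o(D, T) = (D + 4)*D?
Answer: 1/99187 ≈ 1.0082e-5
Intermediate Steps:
o(D, T) = D*(4 + D) (o(D, T) = (4 + D)*D = D*(4 + D))
1/(96691 + o(48, -290)) = 1/(96691 + 48*(4 + 48)) = 1/(96691 + 48*52) = 1/(96691 + 2496) = 1/99187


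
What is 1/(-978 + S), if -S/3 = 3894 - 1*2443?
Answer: -1/5331 ≈ -0.00018758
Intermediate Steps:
S = -4353 (S = -3*(3894 - 1*2443) = -3*(3894 - 2443) = -3*1451 = -4353)
1/(-978 + S) = 1/(-978 - 4353) = 1/(-5331) = -1/5331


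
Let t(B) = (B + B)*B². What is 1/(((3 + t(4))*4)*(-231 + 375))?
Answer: 1/75456 ≈ 1.3253e-5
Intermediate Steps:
t(B) = 2*B³ (t(B) = (2*B)*B² = 2*B³)
1/(((3 + t(4))*4)*(-231 + 375)) = 1/(((3 + 2*4³)*4)*(-231 + 375)) = 1/(((3 + 2*64)*4)*144) = 1/(((3 + 128)*4)*144) = 1/((131*4)*144) = 1/(524*144) = 1/75456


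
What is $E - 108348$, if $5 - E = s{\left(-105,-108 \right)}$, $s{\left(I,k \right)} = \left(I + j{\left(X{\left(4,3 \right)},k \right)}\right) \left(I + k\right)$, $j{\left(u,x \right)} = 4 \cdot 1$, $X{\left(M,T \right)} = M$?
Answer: $-129856$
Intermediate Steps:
$j{\left(u,x \right)} = 4$
$s{\left(I,k \right)} = \left(4 + I\right) \left(I + k\right)$ ($s{\left(I,k \right)} = \left(I + 4\right) \left(I + k\right) = \left(4 + I\right) \left(I + k\right)$)
$E = -21508$ ($E = 5 - \left(\left(-105\right)^{2} + 4 \left(-105\right) + 4 \left(-108\right) - -11340\right) = 5 - \left(11025 - 420 - 432 + 11340\right) = 5 - 21513 = -21508$)
$E - 108348 = -21508 - 108348 = -129856$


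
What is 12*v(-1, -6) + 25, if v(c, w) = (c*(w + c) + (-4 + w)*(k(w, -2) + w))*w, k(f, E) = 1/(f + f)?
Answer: -4859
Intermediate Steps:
k(f, E) = 1/(2*f)
v(c, w) = w*(c*(c + w) + (-4 + w)*(w + 1/(2*w))) (v(c, w) = (c*(w + c) + (-4 + w)*(1/(2*w) + w))*w = (c*(c + w) + (-4 + w)*(w + 1/(2*w)))*w = w*(c*(c + w) + (-4 + w)*(w + 1/(2*w))))
12*v(-1, -6) + 25 = 12*(-2 + (-6)³ + (½)*(-6) - 4*(-6)² - 1*(-6)² - 6*(-1)²) + 25 = 12*(-2 - 216 - 3 - 4*36 - 1*36 - 6*1) + 25 = 12*(-2 - 216 - 3 - 144 - 36 - 6) + 25 = 12*(-407) + 25 = -4884 + 25 = -4859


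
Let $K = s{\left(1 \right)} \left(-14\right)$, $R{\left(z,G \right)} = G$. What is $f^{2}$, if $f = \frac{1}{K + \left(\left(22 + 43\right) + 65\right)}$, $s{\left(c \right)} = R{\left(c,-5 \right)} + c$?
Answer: $\frac{1}{34596} \approx 2.8905 \cdot 10^{-5}$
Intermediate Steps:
$s{\left(c \right)} = -5 + c$
$K = 56$ ($K = \left(-5 + 1\right) \left(-14\right) = \left(-4\right) \left(-14\right) = 56$)
$f = \frac{1}{186}$ ($f = \frac{1}{56 + \left(\left(22 + 43\right) + 65\right)} = \frac{1}{56 + \left(65 + 65\right)} = \frac{1}{56 + 130} = \frac{1}{186} \approx 0.0053763$)
$f^{2} = \left(\frac{1}{186}\right)^{2} = \frac{1}{34596}$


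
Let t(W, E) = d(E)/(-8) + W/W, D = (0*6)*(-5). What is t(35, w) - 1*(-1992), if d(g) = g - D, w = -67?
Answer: 16011/8 ≈ 2001.4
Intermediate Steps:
D = 0 (D = 0*(-5) = 0)
d(g) = g (d(g) = g - 1*0 = g + 0 = g)
t(W, E) = 1 - E/8 (t(W, E) = E/(-8) + W/W = E*(-⅛) + 1 = -E/8 + 1 = 1 - E/8)
t(35, w) - 1*(-1992) = (1 - ⅛*(-67)) - 1*(-1992) = (1 + 67/8) + 1992 = 75/8 + 1992 = 16011/8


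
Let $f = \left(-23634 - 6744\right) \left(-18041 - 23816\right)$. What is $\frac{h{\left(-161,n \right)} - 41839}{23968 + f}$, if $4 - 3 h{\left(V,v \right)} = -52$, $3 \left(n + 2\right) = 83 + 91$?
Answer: $- \frac{125461}{3814667742} \approx -3.2889 \cdot 10^{-5}$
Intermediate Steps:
$f = 1271531946$ ($f = \left(-30378\right) \left(-41857\right) = 1271531946$)
$n = 56$ ($n = -2 + \frac{83 + 91}{3} = -2 + \frac{1}{3} \cdot 174 = -2 + 58 = 56$)
$h{\left(V,v \right)} = \frac{56}{3}$ ($h{\left(V,v \right)} = \frac{4}{3} - - \frac{52}{3} = \frac{4}{3} + \frac{52}{3} = \frac{56}{3}$)
$\frac{h{\left(-161,n \right)} - 41839}{23968 + f} = \frac{\frac{56}{3} - 41839}{23968 + 1271531946} = - \frac{125461}{3 \cdot 1271555914} = \left(- \frac{125461}{3}\right) \frac{1}{1271555914} = - \frac{125461}{3814667742}$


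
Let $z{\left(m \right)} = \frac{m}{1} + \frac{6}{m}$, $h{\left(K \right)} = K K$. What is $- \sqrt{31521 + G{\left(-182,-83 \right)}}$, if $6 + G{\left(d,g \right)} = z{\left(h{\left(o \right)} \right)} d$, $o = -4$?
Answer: $- \frac{\sqrt{114139}}{2} \approx -168.92$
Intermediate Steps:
$h{\left(K \right)} = K^{2}$
$z{\left(m \right)} = m + \frac{6}{m}$ ($z{\left(m \right)} = m 1 + \frac{6}{m} = m + \frac{6}{m}$)
$G{\left(d,g \right)} = -6 + \frac{131 d}{8}$ ($G{\left(d,g \right)} = -6 + \left(\left(-4\right)^{2} + \frac{6}{\left(-4\right)^{2}}\right) d = -6 + \left(16 + \frac{6}{16}\right) d = -6 + \left(16 + 6 \cdot \frac{1}{16}\right) d = -6 + \left(16 + \frac{3}{8}\right) d = -6 + \frac{131 d}{8}$)
$- \sqrt{31521 + G{\left(-182,-83 \right)}} = - \sqrt{31521 + \left(-6 + \frac{131}{8} \left(-182\right)\right)} = - \sqrt{31521 - \frac{11945}{4}} = - \sqrt{\frac{114139}{4}} = - \frac{\sqrt{114139}}{2}$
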